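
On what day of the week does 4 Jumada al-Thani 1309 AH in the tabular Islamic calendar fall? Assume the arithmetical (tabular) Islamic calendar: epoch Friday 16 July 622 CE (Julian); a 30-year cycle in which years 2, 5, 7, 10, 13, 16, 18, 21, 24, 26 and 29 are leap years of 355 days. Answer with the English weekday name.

Tuesday

This is JDN 2412103 (5 January 1892 Gregorian).
JDN 2412103 mod 7 = 1, and JDN 0 was a Monday, so this is a Tuesday.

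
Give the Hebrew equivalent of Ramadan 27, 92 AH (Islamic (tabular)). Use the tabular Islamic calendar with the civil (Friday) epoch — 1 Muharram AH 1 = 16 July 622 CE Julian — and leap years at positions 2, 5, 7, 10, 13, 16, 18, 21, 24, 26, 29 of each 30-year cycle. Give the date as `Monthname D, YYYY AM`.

Julian Day Number of the source date = 1980949.
Converting JDN 1980949 to the Hebrew calendar gives 28 Tammuz 4471 AM.

Tammuz 28, 4471 AM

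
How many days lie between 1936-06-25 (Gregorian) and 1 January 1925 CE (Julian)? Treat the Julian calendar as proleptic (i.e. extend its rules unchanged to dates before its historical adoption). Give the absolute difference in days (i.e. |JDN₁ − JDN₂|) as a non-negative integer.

First date → JDN 2428345; second date → JDN 2424165.
The interval is |2428345 − 2424165| = 4180 days.

4180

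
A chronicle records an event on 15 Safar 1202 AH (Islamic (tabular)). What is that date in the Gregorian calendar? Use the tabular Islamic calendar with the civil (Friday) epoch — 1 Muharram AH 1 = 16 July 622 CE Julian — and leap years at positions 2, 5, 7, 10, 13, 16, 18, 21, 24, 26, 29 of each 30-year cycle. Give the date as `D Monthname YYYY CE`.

26 November 1787 CE

Julian Day Number of the source date = 2374078.
Converting JDN 2374078 to the Gregorian calendar gives 26 November 1787 CE.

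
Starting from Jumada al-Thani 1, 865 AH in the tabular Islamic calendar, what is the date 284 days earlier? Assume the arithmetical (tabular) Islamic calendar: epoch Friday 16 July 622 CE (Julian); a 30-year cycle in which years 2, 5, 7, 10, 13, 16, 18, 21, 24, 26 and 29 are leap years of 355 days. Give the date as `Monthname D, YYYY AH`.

Sha'ban 13, 864 AH

The starting date is JDN 2254761; 2254761 − 284 = 2254477.
JDN 2254477 corresponds to Sha'ban 13, 864 AH.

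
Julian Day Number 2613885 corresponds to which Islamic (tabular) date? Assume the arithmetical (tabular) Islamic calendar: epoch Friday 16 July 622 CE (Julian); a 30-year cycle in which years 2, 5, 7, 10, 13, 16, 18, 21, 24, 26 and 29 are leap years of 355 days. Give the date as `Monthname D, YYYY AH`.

Dhu al-Qa'dah 5, 1878 AH

The Gregorian equivalent of JDN 2613885 is 21 June 2444.
In the tabular Islamic calendar that day is Dhu al-Qa'dah 5, 1878 AH.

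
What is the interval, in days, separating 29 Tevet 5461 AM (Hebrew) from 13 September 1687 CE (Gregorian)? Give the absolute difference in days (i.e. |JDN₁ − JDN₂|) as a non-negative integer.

4866

JDN of the first date = 2342346.
JDN of the second date = 2337480.
|2337480 − 2342346| = 4866.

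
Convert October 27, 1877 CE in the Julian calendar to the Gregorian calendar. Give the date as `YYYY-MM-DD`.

1877-11-08

For dates in this range the Gregorian date is 12 days ahead of the Julian.
27 October 1877 Julian + 12 days → 8 November 1877 Gregorian.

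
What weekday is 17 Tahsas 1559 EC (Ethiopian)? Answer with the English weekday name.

This is JDN 2293386 (23 December 1566 Gregorian).
2293386 ≡ 4 (mod 7); counting from Monday = 0 gives Friday.

Friday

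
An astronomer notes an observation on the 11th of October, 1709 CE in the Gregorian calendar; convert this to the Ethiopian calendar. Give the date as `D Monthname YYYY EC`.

3 Tikimt 1702 EC

Julian Day Number of the source date = 2345543.
Converting JDN 2345543 to the Ethiopian calendar gives 3 Tikimt 1702 EC.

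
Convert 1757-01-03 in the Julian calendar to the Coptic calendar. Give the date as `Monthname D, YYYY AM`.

Julian Day Number of the source date = 2362805.
Converting JDN 2362805 to the Coptic calendar gives 8 Tobi 1473 AM.

Tobi 8, 1473 AM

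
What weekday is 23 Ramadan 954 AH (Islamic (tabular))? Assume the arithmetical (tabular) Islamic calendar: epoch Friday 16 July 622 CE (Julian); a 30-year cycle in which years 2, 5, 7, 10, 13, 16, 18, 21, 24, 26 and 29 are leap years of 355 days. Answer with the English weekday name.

This is JDN 2286409 (16 November 1547 Gregorian).
JDN 2286409 mod 7 = 6, and JDN 0 was a Monday, so this is a Sunday.

Sunday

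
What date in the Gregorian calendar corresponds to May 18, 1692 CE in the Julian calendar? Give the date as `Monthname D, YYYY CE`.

May 28, 1692 CE

For dates in this range the Gregorian date is 10 days ahead of the Julian.
18 May 1692 Julian + 10 days → 28 May 1692 Gregorian.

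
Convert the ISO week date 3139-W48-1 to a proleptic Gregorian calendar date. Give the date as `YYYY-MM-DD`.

3139-11-27

ISO week 1 of 3139 is the week containing the first Thursday of 3139.
Week 48, day 1 (Monday) lands on 3139-11-27.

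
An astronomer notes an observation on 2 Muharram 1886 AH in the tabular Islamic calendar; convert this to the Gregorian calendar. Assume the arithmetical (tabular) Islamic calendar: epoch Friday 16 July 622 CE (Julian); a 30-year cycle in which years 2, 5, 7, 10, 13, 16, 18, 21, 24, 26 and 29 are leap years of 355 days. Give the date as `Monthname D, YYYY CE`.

June 2, 2451 CE

Julian Day Number of the source date = 2616422.
Converting JDN 2616422 to the Gregorian calendar gives 2 June 2451 CE.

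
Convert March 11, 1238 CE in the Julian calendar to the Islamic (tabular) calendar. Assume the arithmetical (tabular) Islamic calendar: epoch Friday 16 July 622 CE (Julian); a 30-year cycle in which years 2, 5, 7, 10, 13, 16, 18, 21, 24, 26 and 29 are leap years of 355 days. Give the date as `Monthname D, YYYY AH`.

Rajab 23, 635 AH

Both dates share Julian Day Number 2173307; in the tabular Islamic calendar that is 23 Rajab 635 AH.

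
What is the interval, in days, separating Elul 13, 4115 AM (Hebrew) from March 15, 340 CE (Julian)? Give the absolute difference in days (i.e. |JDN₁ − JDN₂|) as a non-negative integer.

5653

First date → JDN 1850970; second date → JDN 1845317.
The interval is |1850970 − 1845317| = 5653 days.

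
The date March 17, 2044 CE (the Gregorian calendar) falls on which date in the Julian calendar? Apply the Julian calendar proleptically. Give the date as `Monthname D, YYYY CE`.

The Julian–Gregorian offset here is 13 days (Julian trailing).
17 March 2044 Gregorian − 13 days → 4 March 2044 Julian.

March 4, 2044 CE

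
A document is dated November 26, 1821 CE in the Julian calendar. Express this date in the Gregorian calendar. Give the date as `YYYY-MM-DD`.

The Julian–Gregorian offset here is 12 days (Julian trailing).
26 November 1821 Julian + 12 days → 8 December 1821 Gregorian.

1821-12-08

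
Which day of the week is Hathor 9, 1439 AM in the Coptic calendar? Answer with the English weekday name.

Monday

Equivalently 16 November 1722 Gregorian, JDN 2350327.
Since JDN mod 7 = 0 (0 = Monday), the day is Monday.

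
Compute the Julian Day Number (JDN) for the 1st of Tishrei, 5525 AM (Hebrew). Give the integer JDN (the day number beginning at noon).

In the Gregorian calendar the same day is 27 September 1764.
JDN 2451545 is 1 January 2000 CE (Gregorian); the target day is −85927 days from there, so JDN = 2365618.

2365618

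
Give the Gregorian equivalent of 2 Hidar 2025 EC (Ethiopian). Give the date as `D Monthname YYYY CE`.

Julian Day Number of the source date = 2463548.
Converting JDN 2463548 to the Gregorian calendar gives 11 November 2032 CE.

11 November 2032 CE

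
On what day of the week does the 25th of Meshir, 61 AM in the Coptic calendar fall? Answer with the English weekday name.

In the proleptic Gregorian calendar this is 20 February 345 (JDN 1847119).
JDN 1847119 mod 7 = 1, and JDN 0 was a Monday, so this is a Tuesday.

Tuesday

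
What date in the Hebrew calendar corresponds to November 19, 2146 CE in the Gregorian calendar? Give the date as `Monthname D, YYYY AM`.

Both dates share Julian Day Number 2505193; in the Hebrew calendar that is 16 Kislev 5907 AM.

Kislev 16, 5907 AM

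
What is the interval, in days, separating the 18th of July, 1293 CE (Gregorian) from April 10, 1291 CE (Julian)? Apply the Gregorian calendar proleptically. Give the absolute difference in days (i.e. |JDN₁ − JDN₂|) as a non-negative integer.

823

JDN of the first date = 2193518.
JDN of the second date = 2192695.
|2192695 − 2193518| = 823.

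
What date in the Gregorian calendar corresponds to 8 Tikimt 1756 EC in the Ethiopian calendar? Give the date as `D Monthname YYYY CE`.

17 October 1763 CE

Both dates share Julian Day Number 2365272; in the Gregorian calendar that is 17 October 1763 CE.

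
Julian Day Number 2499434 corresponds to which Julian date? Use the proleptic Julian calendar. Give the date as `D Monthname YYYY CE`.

The Gregorian equivalent of JDN 2499434 is 12 February 2131.
In the Julian calendar that day is 29 January 2131 CE.

29 January 2131 CE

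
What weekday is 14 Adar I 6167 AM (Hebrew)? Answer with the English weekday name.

Friday

Equivalently 23 February 2407 Gregorian, JDN 2600252.
Since JDN mod 7 = 4 (0 = Monday), the day is Friday.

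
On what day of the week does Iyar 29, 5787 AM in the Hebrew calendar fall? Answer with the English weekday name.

Saturday

This is JDN 2461562 (5 June 2027 Gregorian).
2461562 ≡ 5 (mod 7); counting from Monday = 0 gives Saturday.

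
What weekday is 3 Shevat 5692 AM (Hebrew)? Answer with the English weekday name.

Monday

In the Gregorian calendar this is 11 January 1932 (JDN 2426718).
Since JDN mod 7 = 0 (0 = Monday), the day is Monday.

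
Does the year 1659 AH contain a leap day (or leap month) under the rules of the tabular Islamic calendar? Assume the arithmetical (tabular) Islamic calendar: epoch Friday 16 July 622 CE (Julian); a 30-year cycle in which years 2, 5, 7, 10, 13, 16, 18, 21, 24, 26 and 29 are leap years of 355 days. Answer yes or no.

no

Year 1659 AH is year 9 of its 30-year cycle; leap positions are 2, 5, 7, 10, 13, 16, 18, 21, 24, 26, 29, so it is a common year (354 days).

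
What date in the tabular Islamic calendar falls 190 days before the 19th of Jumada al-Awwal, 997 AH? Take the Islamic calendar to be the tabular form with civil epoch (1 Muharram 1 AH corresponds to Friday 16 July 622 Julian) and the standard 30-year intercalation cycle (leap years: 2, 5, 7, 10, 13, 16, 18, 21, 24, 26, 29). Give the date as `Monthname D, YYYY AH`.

Counting 190 days back from JDN 2301525 reaches JDN 2301335, which is Dhu al-Qa'dah 6, 996 AH.

Dhu al-Qa'dah 6, 996 AH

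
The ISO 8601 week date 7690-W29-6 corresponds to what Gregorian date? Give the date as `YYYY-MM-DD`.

7690-07-22

ISO week 1 of 7690 is the week containing the first Thursday of 7690.
Week 29, day 6 (Saturday) lands on 7690-07-22.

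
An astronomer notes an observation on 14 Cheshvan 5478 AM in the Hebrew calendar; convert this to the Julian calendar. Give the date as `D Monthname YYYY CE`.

Julian Day Number of the source date = 2348473.
Converting JDN 2348473 to the Julian calendar gives 8 October 1717 CE.

8 October 1717 CE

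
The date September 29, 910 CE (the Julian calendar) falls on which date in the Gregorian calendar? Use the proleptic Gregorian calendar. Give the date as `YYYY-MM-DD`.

0910-10-04

For dates in this range the Gregorian date is 5 days ahead of the Julian.
29 September 910 Julian + 5 days → 4 October 910 Gregorian.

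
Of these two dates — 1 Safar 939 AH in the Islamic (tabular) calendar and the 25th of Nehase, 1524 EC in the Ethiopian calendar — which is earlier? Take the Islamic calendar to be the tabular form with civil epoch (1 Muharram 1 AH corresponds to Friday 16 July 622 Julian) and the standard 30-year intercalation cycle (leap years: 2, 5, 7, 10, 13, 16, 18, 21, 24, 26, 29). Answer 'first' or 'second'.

First date → JDN 2280866; second date → JDN 2280851.
JDN 2280851 < JDN 2280866, so the second date is earlier.

second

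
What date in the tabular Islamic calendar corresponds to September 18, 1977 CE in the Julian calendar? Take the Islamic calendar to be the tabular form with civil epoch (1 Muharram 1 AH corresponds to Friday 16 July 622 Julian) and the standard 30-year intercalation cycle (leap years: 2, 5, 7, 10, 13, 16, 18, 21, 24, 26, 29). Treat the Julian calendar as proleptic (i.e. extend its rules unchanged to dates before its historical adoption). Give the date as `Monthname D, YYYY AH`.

Shawwal 17, 1397 AH

Both dates share Julian Day Number 2443418; in the tabular Islamic calendar that is 17 Shawwal 1397 AH.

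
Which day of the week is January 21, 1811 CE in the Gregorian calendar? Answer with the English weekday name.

Monday

JDN 2382534 mod 7 = 0, and JDN 0 was a Monday, so this is a Monday.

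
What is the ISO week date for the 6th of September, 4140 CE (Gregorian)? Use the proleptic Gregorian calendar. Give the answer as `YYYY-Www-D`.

The weekday is Tuesday (ISO weekday 2).
That Tuesday belongs to ISO week 36 of ISO year 4140.

4140-W36-2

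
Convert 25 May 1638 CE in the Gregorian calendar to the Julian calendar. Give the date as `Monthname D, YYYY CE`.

The Julian–Gregorian offset here is 10 days (Julian trailing).
25 May 1638 Gregorian − 10 days → 15 May 1638 Julian.

May 15, 1638 CE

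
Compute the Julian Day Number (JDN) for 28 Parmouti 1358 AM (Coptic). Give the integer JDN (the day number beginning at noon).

2320911

In the Gregorian calendar the same day is 3 May 1642.
JDN 2451545 is 1 January 2000 CE (Gregorian); the target day is −130634 days from there, so JDN = 2320911.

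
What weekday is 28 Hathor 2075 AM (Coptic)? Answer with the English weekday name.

Wednesday

This is JDN 2582645 (10 December 2358 Gregorian).
Since JDN mod 7 = 2 (0 = Monday), the day is Wednesday.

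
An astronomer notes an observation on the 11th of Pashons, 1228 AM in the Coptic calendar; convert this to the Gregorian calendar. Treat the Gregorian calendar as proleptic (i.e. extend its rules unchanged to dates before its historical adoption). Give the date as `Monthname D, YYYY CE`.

Julian Day Number of the source date = 2273442.
Converting JDN 2273442 to the Gregorian calendar gives 16 May 1512 CE.

May 16, 1512 CE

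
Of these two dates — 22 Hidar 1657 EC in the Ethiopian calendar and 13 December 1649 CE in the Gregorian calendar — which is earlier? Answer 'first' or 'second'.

second

First date → JDN 2329156; second date → JDN 2323692.
JDN 2323692 < JDN 2329156, so the second date is earlier.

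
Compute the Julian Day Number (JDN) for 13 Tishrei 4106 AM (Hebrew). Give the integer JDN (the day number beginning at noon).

In the proleptic Gregorian calendar the same day is 27 September 345.
JDN 2299161 is 15 October 1582 CE (Gregorian); the target day is −451823 days from there, so JDN = 1847338.

1847338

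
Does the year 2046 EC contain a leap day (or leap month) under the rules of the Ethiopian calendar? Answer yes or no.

2046 mod 4 = 2; in the Ethiopian calendar a year is leap when year mod 4 = 3, so it is a common year.

no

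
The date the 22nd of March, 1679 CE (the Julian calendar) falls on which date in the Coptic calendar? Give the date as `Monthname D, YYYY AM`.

Paremhat 26, 1395 AM

Both dates share Julian Day Number 2334393; in the Coptic calendar that is 26 Paremhat 1395 AM.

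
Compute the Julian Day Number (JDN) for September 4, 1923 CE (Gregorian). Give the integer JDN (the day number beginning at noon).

JDN 2451545 is 1 January 2000 CE (Gregorian); the target day is −27878 days from there, so JDN = 2423667.

2423667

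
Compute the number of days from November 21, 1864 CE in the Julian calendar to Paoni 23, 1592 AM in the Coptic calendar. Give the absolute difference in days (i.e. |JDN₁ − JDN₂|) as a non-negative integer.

First date → JDN 2402209; second date → JDN 2406435.
The interval is |2402209 − 2406435| = 4226 days.

4226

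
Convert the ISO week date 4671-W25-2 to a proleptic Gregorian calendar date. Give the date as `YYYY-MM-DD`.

ISO week 1 of 4671 is the week containing the first Thursday of 4671.
Week 25, day 2 (Tuesday) lands on 4671-06-20.

4671-06-20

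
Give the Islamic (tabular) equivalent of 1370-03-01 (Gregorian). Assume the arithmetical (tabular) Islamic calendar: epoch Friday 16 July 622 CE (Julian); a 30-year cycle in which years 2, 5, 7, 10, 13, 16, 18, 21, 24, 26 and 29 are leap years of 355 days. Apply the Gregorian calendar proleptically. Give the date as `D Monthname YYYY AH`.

24 Rajab 771 AH

Both dates share Julian Day Number 2221502; in the tabular Islamic calendar that is 24 Rajab 771 AH.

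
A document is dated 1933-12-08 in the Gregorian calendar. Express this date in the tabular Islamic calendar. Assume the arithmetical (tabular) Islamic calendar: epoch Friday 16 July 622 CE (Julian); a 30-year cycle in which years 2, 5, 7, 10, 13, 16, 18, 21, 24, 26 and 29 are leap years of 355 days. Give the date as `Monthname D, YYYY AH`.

Sha'ban 20, 1352 AH

Julian Day Number of the source date = 2427415.
Converting JDN 2427415 to the tabular Islamic calendar gives 20 Sha'ban 1352 AH.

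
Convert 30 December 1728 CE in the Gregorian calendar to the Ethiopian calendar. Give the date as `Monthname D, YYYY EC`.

Tahsas 23, 1721 EC

Both dates share Julian Day Number 2352563; in the Ethiopian calendar that is 23 Tahsas 1721 EC.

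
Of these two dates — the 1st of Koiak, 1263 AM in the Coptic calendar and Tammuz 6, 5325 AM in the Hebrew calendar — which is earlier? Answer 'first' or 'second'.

The two dates have Julian Day Numbers 2286065 and 2292830 respectively.
Since 2286065 < 2292830, the first date comes first.

first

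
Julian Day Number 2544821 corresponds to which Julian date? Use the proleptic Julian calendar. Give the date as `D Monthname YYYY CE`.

JDN 2544821 is 20 May 2255 in the Gregorian calendar.
In the Julian calendar that day is 5 May 2255 CE.

5 May 2255 CE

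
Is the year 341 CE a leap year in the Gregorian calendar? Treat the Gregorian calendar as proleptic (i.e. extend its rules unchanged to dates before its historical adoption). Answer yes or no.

341 is not divisible by 4, so it is a common year.

no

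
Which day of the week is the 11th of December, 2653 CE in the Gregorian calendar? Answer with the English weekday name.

Sunday

Since JDN mod 7 = 6 (0 = Monday), the day is Sunday.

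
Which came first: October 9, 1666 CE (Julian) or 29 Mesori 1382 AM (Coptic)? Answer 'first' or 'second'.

second

First date → JDN 2329846; second date → JDN 2329798.
JDN 2329798 < JDN 2329846, so the second date is earlier.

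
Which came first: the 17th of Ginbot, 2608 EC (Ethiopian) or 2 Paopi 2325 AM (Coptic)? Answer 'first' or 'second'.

second

First date → JDN 2676684; second date → JDN 2673902.
JDN 2673902 < JDN 2676684, so the second date is earlier.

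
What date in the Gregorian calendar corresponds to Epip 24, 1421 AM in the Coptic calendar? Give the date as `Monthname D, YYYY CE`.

Both dates share Julian Day Number 2344008; in the Gregorian calendar that is 29 July 1705 CE.

July 29, 1705 CE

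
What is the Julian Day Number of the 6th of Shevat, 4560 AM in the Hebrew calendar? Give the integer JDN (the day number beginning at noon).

Equivalently 11 January 800 (proleptic Gregorian).
JDN 2451545 is 1 January 2000 CE (Gregorian); the target day is −438281 days from there, so JDN = 2013264.

2013264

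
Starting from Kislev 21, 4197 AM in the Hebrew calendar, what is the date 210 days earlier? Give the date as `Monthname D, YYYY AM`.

Counting 210 days back from JDN 1880627 reaches JDN 1880417, which is Iyar 17, 4196 AM.

Iyar 17, 4196 AM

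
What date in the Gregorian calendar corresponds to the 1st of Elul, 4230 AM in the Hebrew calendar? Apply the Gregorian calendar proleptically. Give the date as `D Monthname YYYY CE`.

Julian Day Number of the source date = 1892951.
Converting JDN 1892951 to the Gregorian calendar gives 15 August 470 CE.

15 August 470 CE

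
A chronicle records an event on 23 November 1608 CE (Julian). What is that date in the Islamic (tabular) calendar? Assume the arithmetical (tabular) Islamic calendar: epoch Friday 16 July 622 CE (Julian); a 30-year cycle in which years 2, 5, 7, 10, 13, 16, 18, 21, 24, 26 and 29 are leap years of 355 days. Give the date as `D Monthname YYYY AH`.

Both dates share Julian Day Number 2308707; in the tabular Islamic calendar that is 24 Sha'ban 1017 AH.

24 Sha'ban 1017 AH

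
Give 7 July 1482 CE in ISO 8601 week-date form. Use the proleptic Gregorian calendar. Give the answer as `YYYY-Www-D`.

The weekday is Friday (ISO weekday 5).
That Friday belongs to ISO week 27 of ISO year 1482.

1482-W27-5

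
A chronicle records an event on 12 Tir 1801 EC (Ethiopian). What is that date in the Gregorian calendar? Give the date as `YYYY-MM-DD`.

1809-01-19

Julian Day Number of the source date = 2381802.
Converting JDN 2381802 to the Gregorian calendar gives 19 January 1809 CE.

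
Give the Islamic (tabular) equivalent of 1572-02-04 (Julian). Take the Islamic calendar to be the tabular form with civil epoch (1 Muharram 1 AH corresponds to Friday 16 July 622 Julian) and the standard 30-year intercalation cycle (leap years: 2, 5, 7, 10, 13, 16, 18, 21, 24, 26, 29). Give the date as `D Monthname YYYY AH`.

The source date corresponds to 14 February 1572 in the proleptic Gregorian calendar (JDN 2295265).
That day falls on 19 Ramadan 979 AH in the tabular Islamic calendar.

19 Ramadan 979 AH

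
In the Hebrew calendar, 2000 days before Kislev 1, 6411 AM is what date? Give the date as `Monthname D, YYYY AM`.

Counting 2000 days back from JDN 2689273 reaches JDN 2687273, which is Sivan 10, 6405 AM.

Sivan 10, 6405 AM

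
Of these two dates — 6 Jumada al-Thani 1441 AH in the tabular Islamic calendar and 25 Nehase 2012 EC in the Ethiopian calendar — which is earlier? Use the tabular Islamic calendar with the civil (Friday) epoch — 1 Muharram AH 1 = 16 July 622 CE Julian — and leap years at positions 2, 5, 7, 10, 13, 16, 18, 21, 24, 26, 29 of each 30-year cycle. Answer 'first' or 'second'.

first

Converting both to JDN: 2458881 vs 2459093; the smaller is the first.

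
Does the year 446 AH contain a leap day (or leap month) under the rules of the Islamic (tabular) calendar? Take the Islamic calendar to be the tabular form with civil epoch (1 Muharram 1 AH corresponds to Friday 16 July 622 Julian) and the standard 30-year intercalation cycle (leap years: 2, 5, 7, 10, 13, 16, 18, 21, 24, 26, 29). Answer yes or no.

Year 446 AH is year 26 of its 30-year cycle; leap positions are 2, 5, 7, 10, 13, 16, 18, 21, 24, 26, 29, so it is a leap year (355 days).

yes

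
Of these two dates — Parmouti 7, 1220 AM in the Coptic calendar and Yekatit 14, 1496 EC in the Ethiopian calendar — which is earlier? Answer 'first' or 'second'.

First date → JDN 2270486; second date → JDN 2270433.
JDN 2270433 < JDN 2270486, so the second date is earlier.

second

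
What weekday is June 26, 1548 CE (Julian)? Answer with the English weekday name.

This is JDN 2286642 (6 July 1548 Gregorian).
Since JDN mod 7 = 1 (0 = Monday), the day is Tuesday.

Tuesday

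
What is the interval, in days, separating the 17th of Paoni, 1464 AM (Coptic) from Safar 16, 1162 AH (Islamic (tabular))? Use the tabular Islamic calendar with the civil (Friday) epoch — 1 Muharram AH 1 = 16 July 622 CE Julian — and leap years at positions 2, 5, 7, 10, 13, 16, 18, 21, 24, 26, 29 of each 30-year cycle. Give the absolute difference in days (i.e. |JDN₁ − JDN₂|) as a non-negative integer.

JDN of the first date = 2359677.
JDN of the second date = 2359905.
|2359905 − 2359677| = 228.

228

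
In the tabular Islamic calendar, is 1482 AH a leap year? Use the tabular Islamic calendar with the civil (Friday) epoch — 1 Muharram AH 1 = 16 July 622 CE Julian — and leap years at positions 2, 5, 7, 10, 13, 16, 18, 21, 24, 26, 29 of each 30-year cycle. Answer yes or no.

Year 1482 AH is year 12 of its 30-year cycle; leap positions are 2, 5, 7, 10, 13, 16, 18, 21, 24, 26, 29, so it is a common year (354 days).

no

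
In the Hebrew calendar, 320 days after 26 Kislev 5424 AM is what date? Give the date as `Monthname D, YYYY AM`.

Cheshvan 21, 5425 AM

The starting date is JDN 2328817; 2328817 + 320 = 2329137.
JDN 2329137 corresponds to Cheshvan 21, 5425 AM.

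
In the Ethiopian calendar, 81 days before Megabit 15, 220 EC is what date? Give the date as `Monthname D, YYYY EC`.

The starting date is JDN 1804405; 1804405 − 81 = 1804324.
JDN 1804324 corresponds to Tahsas 24, 220 EC.

Tahsas 24, 220 EC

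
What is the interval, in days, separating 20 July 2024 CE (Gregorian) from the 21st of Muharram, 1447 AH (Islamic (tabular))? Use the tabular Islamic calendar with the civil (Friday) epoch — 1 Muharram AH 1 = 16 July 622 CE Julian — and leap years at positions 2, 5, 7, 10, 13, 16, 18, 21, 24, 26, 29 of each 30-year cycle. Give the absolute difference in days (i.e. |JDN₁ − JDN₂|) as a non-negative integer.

First date → JDN 2460512; second date → JDN 2460874.
The interval is |2460512 − 2460874| = 362 days.

362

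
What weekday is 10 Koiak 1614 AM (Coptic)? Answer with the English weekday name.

In the Gregorian calendar this is 18 December 1897 (JDN 2414277).
Since JDN mod 7 = 5 (0 = Monday), the day is Saturday.

Saturday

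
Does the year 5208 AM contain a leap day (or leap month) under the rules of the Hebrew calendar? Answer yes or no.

no

Hebrew year 5208 is year 2 of its 19-year Metonic cycle; leap years are at positions 3, 6, 8, 11, 14, 17, 19, so it is a common year (12 months).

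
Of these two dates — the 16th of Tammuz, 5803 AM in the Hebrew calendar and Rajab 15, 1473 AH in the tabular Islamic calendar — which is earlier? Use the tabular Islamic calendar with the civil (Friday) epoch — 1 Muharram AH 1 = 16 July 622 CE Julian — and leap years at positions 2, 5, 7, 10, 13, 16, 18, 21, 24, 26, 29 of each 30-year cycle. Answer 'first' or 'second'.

The two dates have Julian Day Numbers 2467455 and 2470259 respectively.
Since 2467455 < 2470259, the first date comes first.

first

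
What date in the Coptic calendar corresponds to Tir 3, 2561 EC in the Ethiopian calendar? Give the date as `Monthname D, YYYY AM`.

Tobi 3, 2285 AM

The source date corresponds to 15 January 2569 in the Gregorian calendar (JDN 2659383).
That day falls on 3 Tobi 2285 AM in the Coptic calendar.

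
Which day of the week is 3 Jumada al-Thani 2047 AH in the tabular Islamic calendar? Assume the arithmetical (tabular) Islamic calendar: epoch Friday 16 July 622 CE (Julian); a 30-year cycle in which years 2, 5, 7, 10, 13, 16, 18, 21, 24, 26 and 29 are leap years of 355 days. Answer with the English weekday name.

In the Gregorian calendar this is 13 January 2608 (JDN 2673624).
JDN 2673624 mod 7 = 2, and JDN 0 was a Monday, so this is a Wednesday.

Wednesday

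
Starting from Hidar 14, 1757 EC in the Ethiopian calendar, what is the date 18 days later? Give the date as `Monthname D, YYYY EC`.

Counting 18 days forward from JDN 2365673 reaches JDN 2365691, which is Tahsas 2, 1757 EC.

Tahsas 2, 1757 EC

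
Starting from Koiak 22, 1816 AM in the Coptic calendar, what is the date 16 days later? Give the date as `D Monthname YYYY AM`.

8 Tobi 1816 AM

JDN of Koiak 22, 1816 AM = 2488070.
2488070 + 16 = 2488086.
JDN 2488086 in the Coptic calendar is 8 Tobi 1816 AM.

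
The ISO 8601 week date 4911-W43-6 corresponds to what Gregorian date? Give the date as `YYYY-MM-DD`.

4911-10-24

ISO week 1 of 4911 is the week containing the first Thursday of 4911.
Week 43, day 6 (Saturday) lands on 4911-10-24.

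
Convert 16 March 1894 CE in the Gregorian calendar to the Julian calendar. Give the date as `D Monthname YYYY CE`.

The Julian–Gregorian offset here is 12 days (Julian trailing).
16 March 1894 Gregorian − 12 days → 4 March 1894 Julian.

4 March 1894 CE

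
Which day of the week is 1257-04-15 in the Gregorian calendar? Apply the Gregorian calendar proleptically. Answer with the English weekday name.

Sunday

2180275 ≡ 6 (mod 7); counting from Monday = 0 gives Sunday.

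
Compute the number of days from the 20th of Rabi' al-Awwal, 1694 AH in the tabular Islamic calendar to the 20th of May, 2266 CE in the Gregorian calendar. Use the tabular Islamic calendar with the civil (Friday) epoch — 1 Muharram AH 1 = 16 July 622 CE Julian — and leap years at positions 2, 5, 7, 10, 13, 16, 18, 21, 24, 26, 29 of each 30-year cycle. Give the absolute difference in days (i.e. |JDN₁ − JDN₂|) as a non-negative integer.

378

JDN of the first date = 2548461.
JDN of the second date = 2548839.
|2548839 − 2548461| = 378.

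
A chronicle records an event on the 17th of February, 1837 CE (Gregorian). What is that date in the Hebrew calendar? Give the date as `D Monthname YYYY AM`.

Julian Day Number of the source date = 2392058.
Converting JDN 2392058 to the Hebrew calendar gives 12 Adar I 5597 AM.

12 Adar I 5597 AM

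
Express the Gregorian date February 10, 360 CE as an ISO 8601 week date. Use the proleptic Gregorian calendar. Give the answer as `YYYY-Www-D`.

0360-W06-3

The weekday is Wednesday (ISO weekday 3).
That Wednesday belongs to ISO week 6 of ISO year 360.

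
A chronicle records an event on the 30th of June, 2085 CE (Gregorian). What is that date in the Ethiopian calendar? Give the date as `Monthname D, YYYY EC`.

Julian Day Number of the source date = 2482772.
Converting JDN 2482772 to the Ethiopian calendar gives 23 Sene 2077 EC.

Sene 23, 2077 EC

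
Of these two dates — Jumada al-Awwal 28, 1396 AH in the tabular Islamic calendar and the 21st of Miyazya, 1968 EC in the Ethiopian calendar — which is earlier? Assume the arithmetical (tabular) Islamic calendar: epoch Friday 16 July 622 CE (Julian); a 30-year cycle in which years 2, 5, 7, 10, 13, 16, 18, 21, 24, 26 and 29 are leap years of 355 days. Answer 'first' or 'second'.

First date → JDN 2442926; second date → JDN 2442898.
JDN 2442898 < JDN 2442926, so the second date is earlier.

second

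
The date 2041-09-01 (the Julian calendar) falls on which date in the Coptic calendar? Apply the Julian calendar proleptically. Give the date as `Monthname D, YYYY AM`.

Thout 4, 1758 AM

Both dates share Julian Day Number 2466777; in the Coptic calendar that is 4 Thout 1758 AM.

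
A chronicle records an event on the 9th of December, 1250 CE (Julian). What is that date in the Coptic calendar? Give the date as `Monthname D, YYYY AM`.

The source date corresponds to 16 December 1250 in the proleptic Gregorian calendar (JDN 2177963).
That day falls on 13 Koiak 967 AM in the Coptic calendar.

Koiak 13, 967 AM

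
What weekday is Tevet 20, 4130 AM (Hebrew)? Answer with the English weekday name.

Monday

Equivalently 5 January 370 Gregorian, JDN 1856204.
1856204 ≡ 0 (mod 7); counting from Monday = 0 gives Monday.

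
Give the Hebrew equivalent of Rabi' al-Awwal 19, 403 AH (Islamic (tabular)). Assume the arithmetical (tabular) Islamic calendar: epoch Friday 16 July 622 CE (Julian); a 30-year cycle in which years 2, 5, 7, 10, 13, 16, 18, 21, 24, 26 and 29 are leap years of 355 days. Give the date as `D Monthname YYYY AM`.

19 Tishrei 4773 AM

The source date corresponds to 14 October 1012 in the proleptic Gregorian calendar (JDN 2090972).
That day falls on 19 Tishrei 4773 AM in the Hebrew calendar.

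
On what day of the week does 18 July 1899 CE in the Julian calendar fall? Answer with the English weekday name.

In the Gregorian calendar this is 30 July 1899 (JDN 2414866).
JDN 2414866 mod 7 = 6, and JDN 0 was a Monday, so this is a Sunday.

Sunday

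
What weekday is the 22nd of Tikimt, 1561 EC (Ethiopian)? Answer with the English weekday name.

In the proleptic Gregorian calendar this is 29 October 1568 (JDN 2294062).
JDN 2294062 mod 7 = 1, and JDN 0 was a Monday, so this is a Tuesday.

Tuesday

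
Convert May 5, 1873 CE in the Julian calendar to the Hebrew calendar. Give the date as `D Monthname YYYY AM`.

20 Iyar 5633 AM

Julian Day Number of the source date = 2405296.
Converting JDN 2405296 to the Hebrew calendar gives 20 Iyar 5633 AM.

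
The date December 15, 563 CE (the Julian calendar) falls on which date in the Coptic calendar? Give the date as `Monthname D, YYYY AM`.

Julian Day Number of the source date = 1927042.
Converting JDN 1927042 to the Coptic calendar gives 18 Koiak 280 AM.

Koiak 18, 280 AM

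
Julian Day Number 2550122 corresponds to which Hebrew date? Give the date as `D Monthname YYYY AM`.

28 Cheshvan 6030 AM

The Gregorian equivalent of JDN 2550122 is 23 November 2269.
In the Hebrew calendar that day is 28 Cheshvan 6030 AM.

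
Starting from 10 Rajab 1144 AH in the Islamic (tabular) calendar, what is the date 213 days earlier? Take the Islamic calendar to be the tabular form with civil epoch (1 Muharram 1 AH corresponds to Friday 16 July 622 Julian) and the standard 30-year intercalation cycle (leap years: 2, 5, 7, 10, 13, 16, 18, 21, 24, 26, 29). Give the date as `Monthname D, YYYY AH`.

Dhu al-Hijjah 3, 1143 AH

JDN of 10 Rajab 1144 AH = 2353667.
2353667 − 213 = 2353454.
JDN 2353454 in the tabular Islamic calendar is Dhu al-Hijjah 3, 1143 AH.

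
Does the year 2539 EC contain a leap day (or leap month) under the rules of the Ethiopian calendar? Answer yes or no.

yes

2539 mod 4 = 3; in the Ethiopian calendar a year is leap when year mod 4 = 3, so it is a leap year.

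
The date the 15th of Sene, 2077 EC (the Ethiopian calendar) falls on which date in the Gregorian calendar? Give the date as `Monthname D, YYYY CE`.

Both dates share Julian Day Number 2482764; in the Gregorian calendar that is 22 June 2085 CE.

June 22, 2085 CE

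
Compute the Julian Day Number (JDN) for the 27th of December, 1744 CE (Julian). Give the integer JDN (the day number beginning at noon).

In the Gregorian calendar the same day is 7 January 1745.
JDN 2299161 is 15 October 1582 CE (Gregorian); the target day is +59254 days from there, so JDN = 2358415.

2358415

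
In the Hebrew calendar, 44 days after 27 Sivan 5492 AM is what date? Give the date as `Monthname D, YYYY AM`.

JDN of 27 Sivan 5492 AM = 2353831.
2353831 + 44 = 2353875.
JDN 2353875 in the Hebrew calendar is Av 12, 5492 AM.

Av 12, 5492 AM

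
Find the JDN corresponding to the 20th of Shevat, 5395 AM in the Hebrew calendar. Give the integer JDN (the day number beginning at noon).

In the Gregorian calendar the same day is 8 February 1635.
JDN 2400001 is 17 November 1858 CE (Gregorian), MJD 0; the target day is −81731 days from there, so JDN = 2318270.

2318270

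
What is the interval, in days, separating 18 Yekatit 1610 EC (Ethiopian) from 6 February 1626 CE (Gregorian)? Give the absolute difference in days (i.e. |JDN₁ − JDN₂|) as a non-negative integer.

JDN of the first date = 2312075.
JDN of the second date = 2314981.
|2314981 − 2312075| = 2906.

2906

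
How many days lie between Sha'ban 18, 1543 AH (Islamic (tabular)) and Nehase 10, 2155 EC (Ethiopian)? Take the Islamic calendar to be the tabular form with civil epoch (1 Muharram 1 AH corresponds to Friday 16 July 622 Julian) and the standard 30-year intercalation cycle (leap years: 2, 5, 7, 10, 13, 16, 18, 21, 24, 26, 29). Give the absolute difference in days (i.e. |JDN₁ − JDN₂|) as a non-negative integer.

16211

JDN of the first date = 2495097.
JDN of the second date = 2511308.
|2511308 − 2495097| = 16211.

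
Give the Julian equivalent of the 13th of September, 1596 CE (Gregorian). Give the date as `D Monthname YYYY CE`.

3 September 1596 CE

At this point the Julian calendar is 10 days behind the Gregorian.
13 September 1596 Gregorian − 10 days → 3 September 1596 Julian.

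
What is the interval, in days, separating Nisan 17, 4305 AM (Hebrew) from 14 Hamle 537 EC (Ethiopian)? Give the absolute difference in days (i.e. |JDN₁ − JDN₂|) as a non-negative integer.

84

JDN of the first date = 1920224.
JDN of the second date = 1920308.
|1920308 − 1920224| = 84.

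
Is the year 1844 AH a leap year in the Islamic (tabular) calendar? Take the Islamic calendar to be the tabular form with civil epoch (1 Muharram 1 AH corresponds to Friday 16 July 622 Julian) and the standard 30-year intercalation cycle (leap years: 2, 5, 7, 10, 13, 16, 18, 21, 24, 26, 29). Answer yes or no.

Year 1844 AH is year 14 of its 30-year cycle; leap positions are 2, 5, 7, 10, 13, 16, 18, 21, 24, 26, 29, so it is a common year (354 days).

no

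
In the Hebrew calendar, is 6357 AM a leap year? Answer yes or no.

Hebrew year 6357 is year 11 of its 19-year Metonic cycle; leap years are at positions 3, 6, 8, 11, 14, 17, 19, so it is a leap year (13 months).

yes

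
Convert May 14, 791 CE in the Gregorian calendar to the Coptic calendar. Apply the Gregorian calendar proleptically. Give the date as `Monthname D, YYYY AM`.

Julian Day Number of the source date = 2010100.
Converting JDN 2010100 to the Coptic calendar gives 15 Pashons 507 AM.

Pashons 15, 507 AM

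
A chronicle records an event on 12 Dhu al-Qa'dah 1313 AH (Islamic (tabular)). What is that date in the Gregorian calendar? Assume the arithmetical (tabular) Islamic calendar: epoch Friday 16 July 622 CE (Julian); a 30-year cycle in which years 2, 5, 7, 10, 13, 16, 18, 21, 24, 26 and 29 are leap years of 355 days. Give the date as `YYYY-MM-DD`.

1896-04-25

Julian Day Number of the source date = 2413675.
Converting JDN 2413675 to the Gregorian calendar gives 25 April 1896 CE.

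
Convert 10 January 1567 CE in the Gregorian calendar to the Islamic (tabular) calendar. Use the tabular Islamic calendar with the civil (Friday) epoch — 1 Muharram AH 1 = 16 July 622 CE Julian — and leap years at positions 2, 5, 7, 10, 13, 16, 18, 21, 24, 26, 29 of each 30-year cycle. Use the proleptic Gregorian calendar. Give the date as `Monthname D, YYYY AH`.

Both dates share Julian Day Number 2293404; in the tabular Islamic calendar that is 18 Jumada al-Thani 974 AH.

Jumada al-Thani 18, 974 AH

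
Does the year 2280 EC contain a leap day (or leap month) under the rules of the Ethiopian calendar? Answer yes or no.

2280 mod 4 = 0; in the Ethiopian calendar a year is leap when year mod 4 = 3, so it is a common year.

no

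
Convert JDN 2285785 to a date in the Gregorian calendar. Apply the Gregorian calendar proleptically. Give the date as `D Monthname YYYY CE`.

Counting from JDN 2299161 = 15 Oct 1582 gives an offset of -13376 days.

2 March 1546 CE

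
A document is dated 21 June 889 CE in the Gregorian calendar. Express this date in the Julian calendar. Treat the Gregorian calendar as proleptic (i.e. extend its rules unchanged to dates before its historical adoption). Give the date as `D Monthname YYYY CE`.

For dates in this range the Gregorian date is 4 days ahead of the Julian.
21 June 889 Gregorian − 4 days → 17 June 889 Julian.

17 June 889 CE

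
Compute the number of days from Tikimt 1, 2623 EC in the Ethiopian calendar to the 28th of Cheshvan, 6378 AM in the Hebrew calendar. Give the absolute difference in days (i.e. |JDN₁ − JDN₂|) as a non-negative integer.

JDN of the first date = 2681936.
JDN of the second date = 2677222.
|2677222 − 2681936| = 4714.

4714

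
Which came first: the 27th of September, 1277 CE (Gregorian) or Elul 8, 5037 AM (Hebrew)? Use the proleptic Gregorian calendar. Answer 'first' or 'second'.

Converting both to JDN: 2187745 vs 2187702; the smaller is the second.

second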